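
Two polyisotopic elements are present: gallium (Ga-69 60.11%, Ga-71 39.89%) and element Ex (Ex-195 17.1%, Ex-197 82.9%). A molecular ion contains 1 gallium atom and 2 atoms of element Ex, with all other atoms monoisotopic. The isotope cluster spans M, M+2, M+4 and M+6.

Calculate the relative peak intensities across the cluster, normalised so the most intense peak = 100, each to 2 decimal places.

Gallium pattern (n=1): 0.6011 : 0.3989
Element Ex pattern (n=2): 0.029241 : 0.283518 : 0.687241
Convolve the two distributions (both contribute in 2-u steps):
  M: 0.6011×0.029241 = 0.017577
  M+2: 0.6011×0.283518 + 0.3989×0.029241 = 0.182087
  M+4: 0.6011×0.687241 + 0.3989×0.283518 = 0.526196
  M+6: 0.3989×0.687241 = 0.274140
Scale to base peak (0.526196) = 100: 3.34 : 34.60 : 100.00 : 52.10

3.34 : 34.60 : 100.00 : 52.10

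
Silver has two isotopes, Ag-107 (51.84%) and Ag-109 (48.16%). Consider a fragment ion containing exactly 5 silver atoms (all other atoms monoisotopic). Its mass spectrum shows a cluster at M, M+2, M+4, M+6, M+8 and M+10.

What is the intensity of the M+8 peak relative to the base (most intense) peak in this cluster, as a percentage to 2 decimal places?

43.15%

Binomial terms of (0.5184 + 0.4816)^5: M 0.0374, M+2 0.1739, M+4 0.3231, M+6 0.3002, M+8 0.1394, M+10 0.0259 → M+4 is the base peak.
P(M+4) = C(5,2) × 0.5184^3 × 0.4816^2 = 10 × 0.13931407 × 0.23193856 = 0.323123 (base)
P(M+8) = C(5,4) × 0.5184^1 × 0.4816^4 = 5 × 0.5184 × 0.0537955 = 0.139438
Relative intensity = 0.139438 / 0.323123 × 100 = 43.15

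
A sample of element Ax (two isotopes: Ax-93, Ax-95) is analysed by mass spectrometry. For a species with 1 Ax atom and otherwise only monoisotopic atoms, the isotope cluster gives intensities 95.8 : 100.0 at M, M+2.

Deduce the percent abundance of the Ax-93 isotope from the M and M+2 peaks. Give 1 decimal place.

Write p for the Ax-93 fraction. I(M+2)/I(M) = [C(1,1)·p^0·(1−p)] / p^1 = 1·(1−p)/p = 100.0/95.8 = 1.0438
(1−p)/p = 1.0438/1 = 1.0438  ⇒  p = 1/(1 + 1.0438) = 0.4893
Ax-93: 48.9%, Ax-95: 51.1%.

48.9%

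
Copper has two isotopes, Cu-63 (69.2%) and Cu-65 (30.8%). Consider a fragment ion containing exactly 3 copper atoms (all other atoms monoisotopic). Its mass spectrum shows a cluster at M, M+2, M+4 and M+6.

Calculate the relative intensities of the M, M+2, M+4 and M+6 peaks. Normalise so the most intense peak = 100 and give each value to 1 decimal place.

Each Cu atom is independently Cu-63 (p = 0.692) or Cu-65 (q = 0.308); the cluster is the binomial expansion (p + q)^3.
P(M) = 0.692^3 = 0.331374
P(M+2) = 3 × 0.692^2 × 0.308^1 = 0.442470
P(M+4) = 3 × 0.692^1 × 0.308^2 = 0.196938
P(M+6) = 0.308^3 = 0.029218
The M+2 peak is largest (0.442470); scaling to 100 gives 74.9 : 100.0 : 44.5 : 6.6.

74.9 : 100.0 : 44.5 : 6.6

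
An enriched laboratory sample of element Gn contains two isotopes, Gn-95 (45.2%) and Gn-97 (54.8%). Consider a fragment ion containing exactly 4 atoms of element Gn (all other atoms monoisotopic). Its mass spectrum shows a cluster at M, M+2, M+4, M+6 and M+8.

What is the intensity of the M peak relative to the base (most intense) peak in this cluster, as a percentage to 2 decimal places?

(0.452 + 0.548)^4 gives M 0.0417, M+2 0.2024, M+4 0.3681, M+6 0.2975, M+8 0.0902; the largest is M+4.
P(M+4) = C(4,2) × 0.452^2 × 0.548^2 = 6 × 0.204304 × 0.300304 = 0.368120 (base)
P(M) = C(4,0) × 0.452^4 × 0.548^0 = 1 × 0.04174012 × 1.0000 = 0.041740
Relative intensity = 0.041740 / 0.368120 × 100 = 11.34

11.34%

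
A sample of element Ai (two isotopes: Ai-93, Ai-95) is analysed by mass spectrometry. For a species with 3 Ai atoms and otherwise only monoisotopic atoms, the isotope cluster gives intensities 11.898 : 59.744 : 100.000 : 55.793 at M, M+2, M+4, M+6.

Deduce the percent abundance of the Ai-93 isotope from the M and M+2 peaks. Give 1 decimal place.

37.4%

Let p = fractional abundance of Ai-93. I(M+2)/I(M) = [C(3,1)·p^2·(1−p)] / p^3 = 3·(1−p)/p = 59.744/11.898 = 5.0213
(1−p)/p = 5.0213/3 = 1.6738  ⇒  p = 1/(1 + 1.6738) = 0.3740
Ai-93: 37.4%, Ai-95: 62.6%.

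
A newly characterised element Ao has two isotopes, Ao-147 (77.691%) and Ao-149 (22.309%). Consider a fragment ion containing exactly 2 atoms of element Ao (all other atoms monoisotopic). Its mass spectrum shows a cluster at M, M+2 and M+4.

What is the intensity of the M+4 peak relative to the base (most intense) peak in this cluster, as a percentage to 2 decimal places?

(0.77691 + 0.22309)^2 gives M 0.6036, M+2 0.3466, M+4 0.0498; the largest is M.
P(M) = C(2,0) × 0.77691^2 × 0.22309^0 = 1 × 0.60358915 × 1.0000 = 0.603589 (base)
P(M+4) = C(2,2) × 0.77691^0 × 0.22309^2 = 1 × 1.0000 × 0.04976915 = 0.049769
Relative intensity = 0.049769 / 0.603589 × 100 = 8.25

8.25%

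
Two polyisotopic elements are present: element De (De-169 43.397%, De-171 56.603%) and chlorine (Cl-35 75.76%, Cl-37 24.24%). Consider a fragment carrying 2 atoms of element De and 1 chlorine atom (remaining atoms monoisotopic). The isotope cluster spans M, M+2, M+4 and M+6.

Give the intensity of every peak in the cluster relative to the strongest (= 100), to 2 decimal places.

34.15 : 100.00 : 86.59 : 18.59

Element De pattern (n=2): 0.18832996 : 0.49128008 : 0.32038996
Chlorine pattern (n=1): 0.7576 : 0.2424
Convolve the two distributions (both contribute in 2-u steps):
  M: 0.18832996×0.7576 = 0.142679
  M+2: 0.18832996×0.2424 + 0.49128008×0.7576 = 0.417845
  M+4: 0.49128008×0.2424 + 0.32038996×0.7576 = 0.361814
  M+6: 0.32038996×0.2424 = 0.077663
Scale to base peak (0.417845) = 100: 34.15 : 100.00 : 86.59 : 18.59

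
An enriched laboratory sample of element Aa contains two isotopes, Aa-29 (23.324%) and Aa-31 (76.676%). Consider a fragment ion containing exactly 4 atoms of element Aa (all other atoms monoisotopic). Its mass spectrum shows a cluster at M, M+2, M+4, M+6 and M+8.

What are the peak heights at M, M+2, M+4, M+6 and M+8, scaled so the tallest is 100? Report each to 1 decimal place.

The 4 Aa atoms are independent, so intensities follow the terms of (0.23324 + 0.76676)^4.
P(M) = 0.23324^4 = 0.002959
P(M+2) = 4 × 0.23324^3 × 0.76676^1 = 0.038916
P(M+4) = 6 × 0.23324^2 × 0.76676^2 = 0.191901
P(M+6) = 4 × 0.23324^1 × 0.76676^3 = 0.420573
P(M+8) = 0.76676^4 = 0.345651
The M+6 peak is largest (0.420573); scaling to 100 gives 0.7 : 9.3 : 45.6 : 100.0 : 82.2.

0.7 : 9.3 : 45.6 : 100.0 : 82.2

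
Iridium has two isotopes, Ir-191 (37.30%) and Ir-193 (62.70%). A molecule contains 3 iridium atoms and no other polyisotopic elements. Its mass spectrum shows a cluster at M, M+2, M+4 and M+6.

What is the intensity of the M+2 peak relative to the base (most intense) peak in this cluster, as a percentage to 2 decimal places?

59.49%

Term probabilities: M 0.0519, M+2 0.2617, M+4 0.4399, M+6 0.2465. Base peak = M+4.
P(M+4) = C(3,2) × 0.3730^1 × 0.6270^2 = 3 × 0.3730 × 0.393129 = 0.439911 (base)
P(M+2) = C(3,1) × 0.3730^2 × 0.6270^1 = 3 × 0.139129 × 0.6270 = 0.261702
Relative intensity = 0.261702 / 0.439911 × 100 = 59.49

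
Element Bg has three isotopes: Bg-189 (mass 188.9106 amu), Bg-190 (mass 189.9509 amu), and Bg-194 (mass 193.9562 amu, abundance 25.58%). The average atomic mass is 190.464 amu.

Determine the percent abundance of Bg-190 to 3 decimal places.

25.256%

Let x and y be the fractions of Bg-189 and Bg-190. Then x + y = 1 − 0.2558 = 0.7442 and 188.9106x + 189.9509y = 190.464 − 0.2558×193.9562 = 140.85000404.
Substituting: 188.9106x + 189.9509(0.7442 − x) = 140.85000404
(188.9106 − 189.9509)x = -0.51145574  ⇒  x = 0.49164, y = 0.25256
Bg-189: 49.164%, Bg-190: 25.256%.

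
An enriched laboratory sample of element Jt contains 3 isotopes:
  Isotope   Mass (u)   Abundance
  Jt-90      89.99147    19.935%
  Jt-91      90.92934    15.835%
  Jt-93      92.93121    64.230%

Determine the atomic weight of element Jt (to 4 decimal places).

92.0282 u

The abundance-weighted mean is 0.19935 × 89.99147 + 0.15835 × 90.92934 + 0.64230 × 92.93121
= 17.939800 + 14.398661 + 59.689716 = 92.028177 u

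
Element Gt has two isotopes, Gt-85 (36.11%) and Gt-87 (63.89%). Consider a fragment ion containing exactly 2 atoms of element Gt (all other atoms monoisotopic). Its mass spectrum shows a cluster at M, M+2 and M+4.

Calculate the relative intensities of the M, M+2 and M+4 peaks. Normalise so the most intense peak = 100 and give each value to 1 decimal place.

Expanding (0.3611 + 0.6389)^2:
P(M) = 0.3611^2 = 0.130393
P(M+2) = 2 × 0.3611^1 × 0.6389^1 = 0.461414
P(M+4) = 0.6389^2 = 0.408193
The M+2 peak is largest (0.461414); scaling to 100 gives 28.3 : 100.0 : 88.5.

28.3 : 100.0 : 88.5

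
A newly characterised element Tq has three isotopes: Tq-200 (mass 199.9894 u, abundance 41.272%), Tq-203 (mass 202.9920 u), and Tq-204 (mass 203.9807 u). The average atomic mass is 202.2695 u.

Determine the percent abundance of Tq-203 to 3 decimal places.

The remaining 58.728% is split between Tq-203 (fraction x) and Tq-204 (fraction 0.58728 − x).
Substituting: 202.9920x + 203.9807(0.58728 − x) = 119.729874832
(202.9920 − 203.9807)x = -0.063910664  ⇒  x = 0.06464, y = 0.52264
Tq-203: 6.464%, Tq-204: 52.264%.

6.464%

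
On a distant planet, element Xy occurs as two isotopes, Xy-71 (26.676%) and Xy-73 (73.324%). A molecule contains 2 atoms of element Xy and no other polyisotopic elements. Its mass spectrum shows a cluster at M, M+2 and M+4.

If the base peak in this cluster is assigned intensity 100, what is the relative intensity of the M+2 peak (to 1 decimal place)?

72.8

(0.26676 + 0.73324)^2 gives M 0.0712, M+2 0.3912, M+4 0.5376; the largest is M+4.
P(M+4) = C(2,2) × 0.26676^0 × 0.73324^2 = 1 × 1.0000 × 0.5376409 = 0.537641 (base)
P(M+2) = C(2,1) × 0.26676^1 × 0.73324^1 = 2 × 0.26676 × 0.73324 = 0.391198
Relative intensity = 0.391198 / 0.537641 × 100 = 72.8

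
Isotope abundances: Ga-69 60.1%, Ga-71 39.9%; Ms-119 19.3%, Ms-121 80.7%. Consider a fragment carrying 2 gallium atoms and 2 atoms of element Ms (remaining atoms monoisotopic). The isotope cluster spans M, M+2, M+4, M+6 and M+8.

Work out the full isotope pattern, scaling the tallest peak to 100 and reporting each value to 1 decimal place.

Gallium pattern (n=2): 0.361201 : 0.479598 : 0.159201
Element Ms pattern (n=2): 0.037249 : 0.311502 : 0.651249
Convolve the two distributions (both contribute in 2-u steps):
  M: 0.361201×0.037249 = 0.013454
  M+2: 0.361201×0.311502 + 0.479598×0.037249 = 0.130379
  M+4: 0.361201×0.651249 + 0.479598×0.311502 + 0.159201×0.037249 = 0.390558
  M+6: 0.479598×0.651249 + 0.159201×0.311502 = 0.361929
  M+8: 0.159201×0.651249 = 0.103679
Scale to base peak (0.390558) = 100: 3.4 : 33.4 : 100.0 : 92.7 : 26.5

3.4 : 33.4 : 100.0 : 92.7 : 26.5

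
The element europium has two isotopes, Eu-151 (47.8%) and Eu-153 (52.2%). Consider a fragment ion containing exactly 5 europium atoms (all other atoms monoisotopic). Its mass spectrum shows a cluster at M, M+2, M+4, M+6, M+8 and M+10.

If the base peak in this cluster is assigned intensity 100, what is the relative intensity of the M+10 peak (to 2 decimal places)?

Binomial terms of (0.478 + 0.522)^5: M 0.0250, M+2 0.1363, M+4 0.2976, M+6 0.3250, M+8 0.1775, M+10 0.0388 → M+6 is the base peak.
P(M+6) = C(5,3) × 0.478^2 × 0.522^3 = 10 × 0.228484 × 0.14223665 = 0.324988 (base)
P(M+10) = C(5,5) × 0.478^0 × 0.522^5 = 1 × 1.0000 × 0.03875721 = 0.038757
Relative intensity = 0.038757 / 0.324988 × 100 = 11.93

11.93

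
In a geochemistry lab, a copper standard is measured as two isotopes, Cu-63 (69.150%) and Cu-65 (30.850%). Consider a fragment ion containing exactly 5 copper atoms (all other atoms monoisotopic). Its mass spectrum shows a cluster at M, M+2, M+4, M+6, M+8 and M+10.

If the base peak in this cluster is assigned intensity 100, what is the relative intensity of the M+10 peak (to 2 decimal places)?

(0.69150 + 0.30850)^5 gives M 0.1581, M+2 0.3527, M+4 0.3147, M+6 0.1404, M+8 0.0313, M+10 0.0028; the largest is M+2.
P(M+2) = C(5,1) × 0.69150^4 × 0.30850^1 = 5 × 0.2286487 × 0.3085 = 0.352691 (base)
P(M+10) = C(5,5) × 0.69150^0 × 0.30850^5 = 1 × 1.0000 × 0.00279432 = 0.002794
Relative intensity = 0.002794 / 0.352691 × 100 = 0.79

0.79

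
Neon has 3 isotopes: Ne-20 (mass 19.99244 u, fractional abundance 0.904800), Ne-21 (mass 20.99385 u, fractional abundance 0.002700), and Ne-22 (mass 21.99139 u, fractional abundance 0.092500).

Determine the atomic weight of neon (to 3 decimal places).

20.180 u

Ar = Σ fᵢ·mᵢ = 0.904800 × 19.99244 + 0.002700 × 20.99385 + 0.092500 × 21.99139
= 18.089160 + 0.056683 + 2.034204 = 20.180047 u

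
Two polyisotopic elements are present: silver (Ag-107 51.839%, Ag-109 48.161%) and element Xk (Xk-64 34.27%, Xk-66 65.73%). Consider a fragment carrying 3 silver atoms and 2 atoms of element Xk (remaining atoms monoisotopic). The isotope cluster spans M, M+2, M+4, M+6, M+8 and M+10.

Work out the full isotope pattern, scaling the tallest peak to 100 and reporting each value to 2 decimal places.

Silver pattern (n=3): 0.13930601 : 0.38826655 : 0.36071887 : 0.11170857
Element Xk pattern (n=2): 0.11744329 : 0.45051342 : 0.43204329
Convolve the two distributions (both contribute in 2-u steps):
  M: 0.13930601×0.11744329 = 0.016361
  M+2: 0.13930601×0.45051342 + 0.38826655×0.11744329 = 0.108359
  M+4: 0.13930601×0.43204329 + 0.38826655×0.45051342 + 0.36071887×0.11744329 = 0.277470
  M+6: 0.38826655×0.43204329 + 0.36071887×0.45051342 + 0.11170857×0.11744329 = 0.343376
  M+8: 0.36071887×0.43204329 + 0.11170857×0.45051342 = 0.206172
  M+10: 0.11170857×0.43204329 = 0.048263
Scale to base peak (0.343376) = 100: 4.76 : 31.56 : 80.81 : 100.00 : 60.04 : 14.06

4.76 : 31.56 : 80.81 : 100.00 : 60.04 : 14.06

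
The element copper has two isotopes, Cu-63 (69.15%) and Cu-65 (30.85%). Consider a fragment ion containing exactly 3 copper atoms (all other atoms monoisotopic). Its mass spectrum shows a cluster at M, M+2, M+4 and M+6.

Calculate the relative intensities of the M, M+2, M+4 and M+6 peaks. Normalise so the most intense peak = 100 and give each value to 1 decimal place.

74.7 : 100.0 : 44.6 : 6.6

Expanding (0.6915 + 0.3085)^3:
P(M) = 0.6915^3 = 0.330656
P(M+2) = 3 × 0.6915^2 × 0.3085^1 = 0.442548
P(M+4) = 3 × 0.6915^1 × 0.3085^2 = 0.197435
P(M+6) = 0.3085^3 = 0.029361
The M+2 peak is largest (0.442548); scaling to 100 gives 74.7 : 100.0 : 44.6 : 6.6.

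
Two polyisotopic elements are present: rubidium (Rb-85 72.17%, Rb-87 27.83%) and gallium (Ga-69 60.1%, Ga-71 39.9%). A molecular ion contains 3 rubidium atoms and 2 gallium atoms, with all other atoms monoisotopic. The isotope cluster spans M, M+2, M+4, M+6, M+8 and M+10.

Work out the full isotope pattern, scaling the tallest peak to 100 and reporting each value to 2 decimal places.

40.25 : 100.00 : 97.52 : 46.67 : 10.98 : 1.02

Rubidium pattern (n=3): 0.37589809 : 0.43485841 : 0.16768892 : 0.02155458
Gallium pattern (n=2): 0.361201 : 0.479598 : 0.159201
Convolve the two distributions (both contribute in 2-u steps):
  M: 0.37589809×0.361201 = 0.135775
  M+2: 0.37589809×0.479598 + 0.43485841×0.361201 = 0.337351
  M+4: 0.37589809×0.159201 + 0.43485841×0.479598 + 0.16768892×0.361201 = 0.328970
  M+6: 0.43485841×0.159201 + 0.16768892×0.479598 + 0.02155458×0.361201 = 0.157439
  M+8: 0.16768892×0.159201 + 0.02155458×0.479598 = 0.037034
  M+10: 0.02155458×0.159201 = 0.003432
Scale to base peak (0.337351) = 100: 40.25 : 100.00 : 97.52 : 46.67 : 10.98 : 1.02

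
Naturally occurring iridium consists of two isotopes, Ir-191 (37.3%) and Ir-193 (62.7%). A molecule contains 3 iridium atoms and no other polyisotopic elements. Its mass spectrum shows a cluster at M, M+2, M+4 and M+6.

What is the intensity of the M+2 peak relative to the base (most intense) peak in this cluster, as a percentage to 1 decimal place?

59.5%

Term probabilities: M 0.0519, M+2 0.2617, M+4 0.4399, M+6 0.2465. Base peak = M+4.
P(M+4) = C(3,2) × 0.373^1 × 0.627^2 = 3 × 0.3730 × 0.393129 = 0.439911 (base)
P(M+2) = C(3,1) × 0.373^2 × 0.627^1 = 3 × 0.139129 × 0.6270 = 0.261702
Relative intensity = 0.261702 / 0.439911 × 100 = 59.5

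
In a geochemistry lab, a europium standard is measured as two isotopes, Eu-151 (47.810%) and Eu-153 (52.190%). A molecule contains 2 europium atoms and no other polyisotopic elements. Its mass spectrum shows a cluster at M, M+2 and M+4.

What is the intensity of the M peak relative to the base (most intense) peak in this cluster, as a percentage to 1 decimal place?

Term probabilities: M 0.2286, M+2 0.4990, M+4 0.2724. Base peak = M+2.
P(M+2) = C(2,1) × 0.47810^1 × 0.52190^1 = 2 × 0.4781 × 0.5219 = 0.499041 (base)
P(M) = C(2,0) × 0.47810^2 × 0.52190^0 = 1 × 0.22857961 × 1.0000 = 0.228580
Relative intensity = 0.228580 / 0.499041 × 100 = 45.8

45.8%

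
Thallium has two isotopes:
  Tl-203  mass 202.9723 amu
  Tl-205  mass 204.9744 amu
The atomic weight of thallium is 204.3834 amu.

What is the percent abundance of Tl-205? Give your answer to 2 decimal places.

With x = fraction of Tl-203 (so Tl-205 is 1 − x):
202.9723·x + 204.9744·(1 − x) = 204.3834
(202.9723 − 204.9744)·x = 204.3834 − 204.9744
x = -0.5910 / -2.0021 = 0.29519 → 29.52% Tl-203, 70.48% Tl-205.

70.48%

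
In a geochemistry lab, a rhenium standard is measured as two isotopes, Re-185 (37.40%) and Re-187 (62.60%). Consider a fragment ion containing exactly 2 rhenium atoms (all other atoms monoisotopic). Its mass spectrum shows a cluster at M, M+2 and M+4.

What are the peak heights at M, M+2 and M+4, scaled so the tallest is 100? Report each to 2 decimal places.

Each Re atom is independently Re-185 (p = 0.3740) or Re-187 (q = 0.6260); the cluster is the binomial expansion (p + q)^2.
P(M) = 0.3740^2 = 0.139876
P(M+2) = 2 × 0.3740^1 × 0.6260^1 = 0.468248
P(M+4) = 0.6260^2 = 0.391876
The M+2 peak is largest (0.468248); scaling to 100 gives 29.87 : 100.00 : 83.69.

29.87 : 100.00 : 83.69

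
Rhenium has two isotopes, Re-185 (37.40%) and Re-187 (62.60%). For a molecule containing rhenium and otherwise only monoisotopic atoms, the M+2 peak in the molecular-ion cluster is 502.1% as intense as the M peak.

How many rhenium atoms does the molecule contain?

3

With n Re atoms, P(M+2)/P(M) = C(n,1)·p^(n−1)q / p^n = n·q/p = n · 0.6260/0.3740.
n = 5.021 × 0.3740/0.6260 = 3.00 ≈ 3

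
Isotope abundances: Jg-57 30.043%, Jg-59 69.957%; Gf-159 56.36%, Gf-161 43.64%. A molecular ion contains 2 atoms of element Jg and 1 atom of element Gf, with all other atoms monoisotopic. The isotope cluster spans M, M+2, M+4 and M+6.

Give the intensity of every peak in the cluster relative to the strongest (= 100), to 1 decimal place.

11.1 : 60.2 : 100.0 : 46.5

Element Jg pattern (n=2): 0.09025818 : 0.42034363 : 0.48939818
Element Gf pattern (n=1): 0.5636 : 0.4364
Convolve the two distributions (both contribute in 2-u steps):
  M: 0.09025818×0.5636 = 0.050870
  M+2: 0.09025818×0.4364 + 0.42034363×0.5636 = 0.276294
  M+4: 0.42034363×0.4364 + 0.48939818×0.5636 = 0.459263
  M+6: 0.48939818×0.4364 = 0.213573
Scale to base peak (0.459263) = 100: 11.1 : 60.2 : 100.0 : 46.5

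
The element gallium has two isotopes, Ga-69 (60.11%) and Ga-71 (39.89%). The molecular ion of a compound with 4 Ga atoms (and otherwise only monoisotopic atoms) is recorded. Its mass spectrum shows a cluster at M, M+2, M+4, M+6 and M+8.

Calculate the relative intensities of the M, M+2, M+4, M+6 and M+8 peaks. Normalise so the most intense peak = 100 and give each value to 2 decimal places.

Each Ga atom is independently Ga-69 (p = 0.6011) or Ga-71 (q = 0.3989); the cluster is the binomial expansion (p + q)^4.
P(M) = 0.6011^4 = 0.130553
P(M+2) = 4 × 0.6011^3 × 0.3989^1 = 0.346549
P(M+4) = 6 × 0.6011^2 × 0.3989^2 = 0.344963
P(M+6) = 4 × 0.6011^1 × 0.3989^3 = 0.152616
P(M+8) = 0.3989^4 = 0.025320
The M+2 peak is largest (0.346549); scaling to 100 gives 37.67 : 100.00 : 99.54 : 44.04 : 7.31.

37.67 : 100.00 : 99.54 : 44.04 : 7.31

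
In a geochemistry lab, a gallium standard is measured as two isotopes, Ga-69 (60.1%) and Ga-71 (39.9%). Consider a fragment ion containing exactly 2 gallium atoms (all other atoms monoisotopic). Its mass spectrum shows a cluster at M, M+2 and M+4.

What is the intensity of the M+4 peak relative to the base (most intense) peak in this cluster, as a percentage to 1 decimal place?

33.2%

Term probabilities: M 0.3612, M+2 0.4796, M+4 0.1592. Base peak = M+2.
P(M+2) = C(2,1) × 0.601^1 × 0.399^1 = 2 × 0.6010 × 0.3990 = 0.479598 (base)
P(M+4) = C(2,2) × 0.601^0 × 0.399^2 = 1 × 1.0000 × 0.159201 = 0.159201
Relative intensity = 0.159201 / 0.479598 × 100 = 33.2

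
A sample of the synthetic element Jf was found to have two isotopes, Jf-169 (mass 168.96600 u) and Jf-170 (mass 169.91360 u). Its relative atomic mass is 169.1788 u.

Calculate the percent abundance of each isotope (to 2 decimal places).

Writing the weighted mean with unknown fraction x of Jf-169:
168.96600·x + 169.91360·(1 − x) = 169.1788
(168.96600 − 169.91360)·x = 169.1788 − 169.91360
x = -0.73480 / -0.94760 = 0.77543 → 77.54% Jf-169, 22.46% Jf-170.

Jf-169: 77.54%, Jf-170: 22.46%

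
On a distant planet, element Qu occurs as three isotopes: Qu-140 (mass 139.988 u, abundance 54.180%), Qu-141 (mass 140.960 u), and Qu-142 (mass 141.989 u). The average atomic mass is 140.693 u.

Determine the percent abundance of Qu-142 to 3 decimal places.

25.231%

Let x and y be the fractions of Qu-141 and Qu-142. Then x + y = 1 − 0.54180 = 0.45820 and 140.960x + 141.989y = 140.693 − 0.54180×139.988 = 64.8475016.
Substituting: 140.960x + 141.989(0.45820 − x) = 64.8475016
(140.960 − 141.989)x = -0.2118582  ⇒  x = 0.20589, y = 0.25231
Qu-141: 20.589%, Qu-142: 25.231%.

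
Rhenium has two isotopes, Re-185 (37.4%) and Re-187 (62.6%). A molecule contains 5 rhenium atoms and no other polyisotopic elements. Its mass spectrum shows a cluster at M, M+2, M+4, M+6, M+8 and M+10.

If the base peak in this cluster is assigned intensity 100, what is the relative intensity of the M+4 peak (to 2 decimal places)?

(0.374 + 0.626)^5 gives M 0.0073, M+2 0.0612, M+4 0.2050, M+6 0.3431, M+8 0.2872, M+10 0.0961; the largest is M+6.
P(M+6) = C(5,3) × 0.374^2 × 0.626^3 = 10 × 0.139876 × 0.24531438 = 0.343136 (base)
P(M+4) = C(5,2) × 0.374^3 × 0.626^2 = 10 × 0.05231362 × 0.391876 = 0.205005
Relative intensity = 0.205005 / 0.343136 × 100 = 59.74

59.74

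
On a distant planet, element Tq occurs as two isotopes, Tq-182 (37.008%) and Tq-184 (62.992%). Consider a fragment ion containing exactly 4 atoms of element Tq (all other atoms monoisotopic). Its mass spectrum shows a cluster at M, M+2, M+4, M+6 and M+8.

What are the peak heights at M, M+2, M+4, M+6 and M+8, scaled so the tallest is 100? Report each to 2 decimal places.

5.07 : 34.52 : 88.13 : 100.00 : 42.55

Each Tq atom is independently Tq-182 (p = 0.37008) or Tq-184 (q = 0.62992); the cluster is the binomial expansion (p + q)^4.
P(M) = 0.37008^4 = 0.018758
P(M+2) = 4 × 0.37008^3 × 0.62992^1 = 0.127712
P(M+4) = 6 × 0.37008^2 × 0.62992^2 = 0.326072
P(M+6) = 4 × 0.37008^1 × 0.62992^3 = 0.370009
P(M+8) = 0.62992^4 = 0.157450
The M+6 peak is largest (0.370009); scaling to 100 gives 5.07 : 34.52 : 88.13 : 100.00 : 42.55.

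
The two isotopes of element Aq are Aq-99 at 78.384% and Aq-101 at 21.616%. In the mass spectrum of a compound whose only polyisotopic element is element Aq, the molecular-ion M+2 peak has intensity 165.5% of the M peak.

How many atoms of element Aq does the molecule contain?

With n Aq atoms, P(M+2)/P(M) = C(n,1)·p^(n−1)q / p^n = n·q/p = n · 0.21616/0.78384.
n = 1.655 × 0.78384/0.21616 = 6.00 ≈ 6

6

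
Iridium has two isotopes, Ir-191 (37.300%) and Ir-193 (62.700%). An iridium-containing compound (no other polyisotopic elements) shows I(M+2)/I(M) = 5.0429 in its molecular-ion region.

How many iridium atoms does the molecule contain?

3

For n independent Ir atoms, I(M+2)/I(M) = n · (abundance Ir-193) / (abundance Ir-191) = n · 0.62700/0.37300.
n = 5.0429 × 0.37300/0.62700 = 3.00 ≈ 3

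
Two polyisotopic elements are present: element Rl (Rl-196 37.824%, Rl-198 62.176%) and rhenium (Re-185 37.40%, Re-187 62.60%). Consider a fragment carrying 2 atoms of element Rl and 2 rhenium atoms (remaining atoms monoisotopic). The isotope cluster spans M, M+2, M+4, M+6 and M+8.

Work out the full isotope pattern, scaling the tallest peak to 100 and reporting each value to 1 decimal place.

Element Rl pattern (n=2): 0.1430655 : 0.470349 : 0.3865855
Rhenium pattern (n=2): 0.139876 : 0.468248 : 0.391876
Convolve the two distributions (both contribute in 2-u steps):
  M: 0.1430655×0.139876 = 0.020011
  M+2: 0.1430655×0.468248 + 0.470349×0.139876 = 0.132781
  M+4: 0.1430655×0.391876 + 0.470349×0.468248 + 0.3865855×0.139876 = 0.330378
  M+6: 0.470349×0.391876 + 0.3865855×0.468248 = 0.365336
  M+8: 0.3865855×0.391876 = 0.151494
Scale to base peak (0.365336) = 100: 5.5 : 36.3 : 90.4 : 100.0 : 41.5

5.5 : 36.3 : 90.4 : 100.0 : 41.5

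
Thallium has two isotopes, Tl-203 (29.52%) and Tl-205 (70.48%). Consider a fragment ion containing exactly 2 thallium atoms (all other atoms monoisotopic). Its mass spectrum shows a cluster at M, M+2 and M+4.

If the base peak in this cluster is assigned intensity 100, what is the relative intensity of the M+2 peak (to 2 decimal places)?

83.77

(0.2952 + 0.7048)^2 gives M 0.0871, M+2 0.4161, M+4 0.4967; the largest is M+4.
P(M+4) = C(2,2) × 0.2952^0 × 0.7048^2 = 1 × 1.0000 × 0.49674304 = 0.496743 (base)
P(M+2) = C(2,1) × 0.2952^1 × 0.7048^1 = 2 × 0.2952 × 0.7048 = 0.416114
Relative intensity = 0.416114 / 0.496743 × 100 = 83.77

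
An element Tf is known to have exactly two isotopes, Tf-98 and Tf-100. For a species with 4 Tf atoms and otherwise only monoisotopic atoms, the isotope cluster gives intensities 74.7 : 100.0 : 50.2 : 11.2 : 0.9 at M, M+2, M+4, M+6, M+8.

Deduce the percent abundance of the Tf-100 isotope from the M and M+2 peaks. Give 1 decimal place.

Write p for the Tf-98 fraction. I(M+2)/I(M) = [C(4,1)·p^3·(1−p)] / p^4 = 4·(1−p)/p = 100.0/74.7 = 1.3387
(1−p)/p = 1.3387/4 = 0.3347  ⇒  p = 1/(1 + 0.3347) = 0.7492
Tf-98: 74.9%, Tf-100: 25.1%.

25.1%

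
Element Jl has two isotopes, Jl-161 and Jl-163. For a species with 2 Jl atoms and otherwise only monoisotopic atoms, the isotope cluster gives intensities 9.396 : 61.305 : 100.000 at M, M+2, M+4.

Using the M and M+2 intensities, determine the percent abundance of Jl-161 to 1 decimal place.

23.5%

If p is the fraction of Jl that is Jl-161, then I(M+2)/I(M) = [C(2,1)·p^1·(1−p)] / p^2 = 2·(1−p)/p = 61.305/9.396 = 6.5246
(1−p)/p = 6.5246/2 = 3.2623  ⇒  p = 1/(1 + 3.2623) = 0.2346
Jl-161: 23.5%, Jl-163: 76.5%.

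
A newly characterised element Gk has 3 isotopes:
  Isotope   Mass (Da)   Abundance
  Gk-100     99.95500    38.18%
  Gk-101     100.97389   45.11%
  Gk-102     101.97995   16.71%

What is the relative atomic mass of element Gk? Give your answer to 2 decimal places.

Ar = Σ fᵢ·mᵢ = 0.3818 × 99.95500 + 0.4511 × 100.97389 + 0.1671 × 101.97995
= 38.162819 + 45.549322 + 17.040850 = 100.752991 Da

100.75 Da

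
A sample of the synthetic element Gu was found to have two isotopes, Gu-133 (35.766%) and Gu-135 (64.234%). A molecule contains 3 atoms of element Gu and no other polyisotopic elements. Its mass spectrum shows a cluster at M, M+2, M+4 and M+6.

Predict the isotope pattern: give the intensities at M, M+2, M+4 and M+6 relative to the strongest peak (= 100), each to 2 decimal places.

10.33 : 55.68 : 100.00 : 59.87

The 3 Gu atoms are independent, so intensities follow the terms of (0.35766 + 0.64234)^3.
P(M) = 0.35766^3 = 0.045752
P(M+2) = 3 × 0.35766^2 × 0.64234^1 = 0.246506
P(M+4) = 3 × 0.35766^1 × 0.64234^2 = 0.442712
P(M+6) = 0.64234^3 = 0.265030
The M+4 peak is largest (0.442712); scaling to 100 gives 10.33 : 55.68 : 100.00 : 59.87.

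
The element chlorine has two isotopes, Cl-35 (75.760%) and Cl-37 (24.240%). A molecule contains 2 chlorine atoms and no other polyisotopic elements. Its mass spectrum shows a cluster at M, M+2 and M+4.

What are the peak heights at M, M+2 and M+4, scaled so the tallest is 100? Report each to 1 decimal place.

Each Cl atom is independently Cl-35 (p = 0.75760) or Cl-37 (q = 0.24240); the cluster is the binomial expansion (p + q)^2.
P(M) = 0.75760^2 = 0.573958
P(M+2) = 2 × 0.75760^1 × 0.24240^1 = 0.367284
P(M+4) = 0.24240^2 = 0.058758
The M peak is largest (0.573958); scaling to 100 gives 100.0 : 64.0 : 10.2.

100.0 : 64.0 : 10.2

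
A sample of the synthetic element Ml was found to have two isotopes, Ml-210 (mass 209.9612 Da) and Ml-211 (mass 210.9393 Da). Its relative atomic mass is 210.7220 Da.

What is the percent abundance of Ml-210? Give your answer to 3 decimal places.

Writing the weighted mean with unknown fraction x of Ml-210:
209.9612·x + 210.9393·(1 − x) = 210.7220
(209.9612 − 210.9393)·x = 210.7220 − 210.9393
x = -0.2173 / -0.9781 = 0.22217 → 22.217% Ml-210, 77.783% Ml-211.

22.217%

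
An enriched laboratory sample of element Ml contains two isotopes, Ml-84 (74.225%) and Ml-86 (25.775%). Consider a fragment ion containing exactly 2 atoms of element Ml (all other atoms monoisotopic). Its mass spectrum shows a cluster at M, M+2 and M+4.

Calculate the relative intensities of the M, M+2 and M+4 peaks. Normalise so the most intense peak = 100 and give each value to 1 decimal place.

100.0 : 69.5 : 12.1

Each Ml atom is independently Ml-84 (p = 0.74225) or Ml-86 (q = 0.25775); the cluster is the binomial expansion (p + q)^2.
P(M) = 0.74225^2 = 0.550935
P(M+2) = 2 × 0.74225^1 × 0.25775^1 = 0.382630
P(M+4) = 0.25775^2 = 0.066435
The M peak is largest (0.550935); scaling to 100 gives 100.0 : 69.5 : 12.1.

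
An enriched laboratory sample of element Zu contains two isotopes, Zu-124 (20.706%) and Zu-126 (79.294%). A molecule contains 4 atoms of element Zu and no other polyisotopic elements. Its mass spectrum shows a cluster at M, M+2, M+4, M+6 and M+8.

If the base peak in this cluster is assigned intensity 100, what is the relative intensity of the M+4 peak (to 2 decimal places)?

(0.20706 + 0.79294)^4 gives M 0.0018, M+2 0.0282, M+4 0.1617, M+6 0.4129, M+8 0.3953; the largest is M+6.
P(M+6) = C(4,3) × 0.20706^1 × 0.79294^3 = 4 × 0.20706 × 0.49856407 = 0.412931 (base)
P(M+4) = C(4,2) × 0.20706^2 × 0.79294^2 = 6 × 0.04287384 × 0.62875384 = 0.161743
Relative intensity = 0.161743 / 0.412931 × 100 = 39.17

39.17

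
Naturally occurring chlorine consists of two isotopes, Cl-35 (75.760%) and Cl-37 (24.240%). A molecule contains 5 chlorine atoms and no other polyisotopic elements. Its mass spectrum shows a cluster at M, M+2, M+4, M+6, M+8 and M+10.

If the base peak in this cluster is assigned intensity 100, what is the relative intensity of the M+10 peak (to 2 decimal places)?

Binomial terms of (0.75760 + 0.24240)^5: M 0.2496, M+2 0.3993, M+4 0.2555, M+6 0.0817, M+8 0.0131, M+10 0.0008 → M+2 is the base peak.
P(M+2) = C(5,1) × 0.75760^4 × 0.24240^1 = 5 × 0.32942751 × 0.2424 = 0.399266 (base)
P(M+10) = C(5,5) × 0.75760^0 × 0.24240^5 = 1 × 1.0000 × 0.00083688 = 0.000837
Relative intensity = 0.000837 / 0.399266 × 100 = 0.21

0.21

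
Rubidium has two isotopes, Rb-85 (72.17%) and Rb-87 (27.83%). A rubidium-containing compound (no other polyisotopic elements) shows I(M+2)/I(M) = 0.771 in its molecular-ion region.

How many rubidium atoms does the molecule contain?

For n independent Rb atoms, I(M+2)/I(M) = n · (abundance Rb-87) / (abundance Rb-85) = n · 0.2783/0.7217.
n = 0.771 × 0.7217/0.2783 = 2.00 ≈ 2

2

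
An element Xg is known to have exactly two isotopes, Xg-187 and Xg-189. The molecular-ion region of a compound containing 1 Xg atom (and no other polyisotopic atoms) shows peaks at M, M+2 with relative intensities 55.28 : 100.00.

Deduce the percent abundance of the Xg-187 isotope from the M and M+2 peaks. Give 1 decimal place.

Write p for the Xg-187 fraction. I(M+2)/I(M) = [C(1,1)·p^0·(1−p)] / p^1 = 1·(1−p)/p = 100.00/55.28 = 1.8090
(1−p)/p = 1.8090/1 = 1.8090  ⇒  p = 1/(1 + 1.8090) = 0.3560
Xg-187: 35.6%, Xg-189: 64.4%.

35.6%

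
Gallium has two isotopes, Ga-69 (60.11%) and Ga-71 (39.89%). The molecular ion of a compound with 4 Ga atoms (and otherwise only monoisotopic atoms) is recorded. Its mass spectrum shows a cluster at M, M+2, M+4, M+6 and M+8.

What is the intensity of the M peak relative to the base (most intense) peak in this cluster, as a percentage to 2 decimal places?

37.67%

Binomial terms of (0.6011 + 0.3989)^4: M 0.1306, M+2 0.3465, M+4 0.3450, M+6 0.1526, M+8 0.0253 → M+2 is the base peak.
P(M+2) = C(4,1) × 0.6011^3 × 0.3989^1 = 4 × 0.21719018 × 0.3989 = 0.346549 (base)
P(M) = C(4,0) × 0.6011^4 × 0.3989^0 = 1 × 0.13055302 × 1.0000 = 0.130553
Relative intensity = 0.130553 / 0.346549 × 100 = 37.67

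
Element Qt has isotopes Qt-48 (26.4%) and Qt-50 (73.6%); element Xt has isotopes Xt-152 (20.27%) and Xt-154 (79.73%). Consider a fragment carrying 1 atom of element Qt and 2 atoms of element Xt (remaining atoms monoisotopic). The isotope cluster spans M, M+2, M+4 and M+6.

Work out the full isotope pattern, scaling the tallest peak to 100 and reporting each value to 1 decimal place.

Element Qt pattern (n=1): 0.2640 : 0.7360
Element Xt pattern (n=2): 0.04108729 : 0.32322542 : 0.63568729
Convolve the two distributions (both contribute in 2-u steps):
  M: 0.2640×0.04108729 = 0.010847
  M+2: 0.2640×0.32322542 + 0.7360×0.04108729 = 0.115572
  M+4: 0.2640×0.63568729 + 0.7360×0.32322542 = 0.405715
  M+6: 0.7360×0.63568729 = 0.467866
Scale to base peak (0.467866) = 100: 2.3 : 24.7 : 86.7 : 100.0

2.3 : 24.7 : 86.7 : 100.0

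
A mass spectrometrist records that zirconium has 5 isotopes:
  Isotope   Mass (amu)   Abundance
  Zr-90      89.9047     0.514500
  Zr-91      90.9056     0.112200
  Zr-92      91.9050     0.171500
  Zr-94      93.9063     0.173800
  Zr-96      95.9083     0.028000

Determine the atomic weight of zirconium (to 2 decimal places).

Average mass = Σ (abundance × isotope mass) = 0.514500 × 89.9047 + 0.112200 × 90.9056 + 0.171500 × 91.9050 + 0.173800 × 93.9063 + 0.028000 × 95.9083
= 46.25597 + 10.19961 + 15.76171 + 16.32091 + 2.68543 = 91.22363 amu

91.22 amu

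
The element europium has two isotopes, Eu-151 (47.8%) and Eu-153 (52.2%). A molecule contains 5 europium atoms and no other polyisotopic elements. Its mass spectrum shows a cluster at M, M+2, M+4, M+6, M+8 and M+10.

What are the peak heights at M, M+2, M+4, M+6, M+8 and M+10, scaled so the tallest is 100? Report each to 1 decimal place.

Each Eu atom is independently Eu-151 (p = 0.478) or Eu-153 (q = 0.522); the cluster is the binomial expansion (p + q)^5.
P(M) = 0.478^5 = 0.024954
P(M+2) = 5 × 0.478^4 × 0.522^1 = 0.136255
P(M+4) = 10 × 0.478^3 × 0.522^2 = 0.297594
P(M+6) = 10 × 0.478^2 × 0.522^3 = 0.324988
P(M+8) = 5 × 0.478^1 × 0.522^4 = 0.177452
P(M+10) = 0.522^5 = 0.038757
The M+6 peak is largest (0.324988); scaling to 100 gives 7.7 : 41.9 : 91.6 : 100.0 : 54.6 : 11.9.

7.7 : 41.9 : 91.6 : 100.0 : 54.6 : 11.9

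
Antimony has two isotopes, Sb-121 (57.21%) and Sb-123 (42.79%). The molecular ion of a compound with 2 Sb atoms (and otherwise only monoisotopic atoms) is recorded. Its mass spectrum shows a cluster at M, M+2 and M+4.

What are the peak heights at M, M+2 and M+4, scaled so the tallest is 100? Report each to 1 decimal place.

66.8 : 100.0 : 37.4

The 2 Sb atoms are independent, so intensities follow the terms of (0.5721 + 0.4279)^2.
P(M) = 0.5721^2 = 0.327298
P(M+2) = 2 × 0.5721^1 × 0.4279^1 = 0.489603
P(M+4) = 0.4279^2 = 0.183098
The M+2 peak is largest (0.489603); scaling to 100 gives 66.8 : 100.0 : 37.4.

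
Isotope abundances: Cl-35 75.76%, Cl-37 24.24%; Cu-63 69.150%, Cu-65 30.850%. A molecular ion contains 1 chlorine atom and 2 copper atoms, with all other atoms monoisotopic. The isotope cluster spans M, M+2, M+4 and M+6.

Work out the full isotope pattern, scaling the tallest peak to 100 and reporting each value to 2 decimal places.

Chlorine pattern (n=1): 0.7576 : 0.2424
Copper pattern (n=2): 0.47817225 : 0.4266555 : 0.09517225
Convolve the two distributions (both contribute in 2-u steps):
  M: 0.7576×0.47817225 = 0.362263
  M+2: 0.7576×0.4266555 + 0.2424×0.47817225 = 0.439143
  M+4: 0.7576×0.09517225 + 0.2424×0.4266555 = 0.175524
  M+6: 0.2424×0.09517225 = 0.023070
Scale to base peak (0.439143) = 100: 82.49 : 100.00 : 39.97 : 5.25

82.49 : 100.00 : 39.97 : 5.25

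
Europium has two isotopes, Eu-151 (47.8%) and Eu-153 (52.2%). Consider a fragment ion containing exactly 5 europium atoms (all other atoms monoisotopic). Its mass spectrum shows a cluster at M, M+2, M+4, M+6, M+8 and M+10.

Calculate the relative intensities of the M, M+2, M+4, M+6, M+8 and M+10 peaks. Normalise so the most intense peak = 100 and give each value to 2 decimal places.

The 5 Eu atoms are independent, so intensities follow the terms of (0.478 + 0.522)^5.
P(M) = 0.478^5 = 0.024954
P(M+2) = 5 × 0.478^4 × 0.522^1 = 0.136255
P(M+4) = 10 × 0.478^3 × 0.522^2 = 0.297594
P(M+6) = 10 × 0.478^2 × 0.522^3 = 0.324988
P(M+8) = 5 × 0.478^1 × 0.522^4 = 0.177452
P(M+10) = 0.522^5 = 0.038757
The M+6 peak is largest (0.324988); scaling to 100 gives 7.68 : 41.93 : 91.57 : 100.00 : 54.60 : 11.93.

7.68 : 41.93 : 91.57 : 100.00 : 54.60 : 11.93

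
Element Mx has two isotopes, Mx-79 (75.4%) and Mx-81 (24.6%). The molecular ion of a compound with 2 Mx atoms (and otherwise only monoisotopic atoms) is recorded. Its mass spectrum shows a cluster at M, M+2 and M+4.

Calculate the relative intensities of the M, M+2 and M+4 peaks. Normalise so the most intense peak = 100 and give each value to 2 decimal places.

100.00 : 65.25 : 10.64

Each Mx atom is independently Mx-79 (p = 0.754) or Mx-81 (q = 0.246); the cluster is the binomial expansion (p + q)^2.
P(M) = 0.754^2 = 0.568516
P(M+2) = 2 × 0.754^1 × 0.246^1 = 0.370968
P(M+4) = 0.246^2 = 0.060516
The M peak is largest (0.568516); scaling to 100 gives 100.00 : 65.25 : 10.64.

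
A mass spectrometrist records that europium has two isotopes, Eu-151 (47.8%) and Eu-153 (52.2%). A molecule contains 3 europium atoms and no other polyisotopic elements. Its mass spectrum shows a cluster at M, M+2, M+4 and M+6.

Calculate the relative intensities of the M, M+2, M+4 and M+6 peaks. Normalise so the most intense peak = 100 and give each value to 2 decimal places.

The 3 Eu atoms are independent, so intensities follow the terms of (0.478 + 0.522)^3.
P(M) = 0.478^3 = 0.109215
P(M+2) = 3 × 0.478^2 × 0.522^1 = 0.357806
P(M+4) = 3 × 0.478^1 × 0.522^2 = 0.390742
P(M+6) = 0.522^3 = 0.142237
The M+4 peak is largest (0.390742); scaling to 100 gives 27.95 : 91.57 : 100.00 : 36.40.

27.95 : 91.57 : 100.00 : 36.40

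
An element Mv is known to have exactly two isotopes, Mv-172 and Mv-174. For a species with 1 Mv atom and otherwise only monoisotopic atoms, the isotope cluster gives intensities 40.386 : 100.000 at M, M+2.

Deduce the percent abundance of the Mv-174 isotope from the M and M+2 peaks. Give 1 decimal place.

71.2%

Write p for the Mv-172 fraction. I(M+2)/I(M) = [C(1,1)·p^0·(1−p)] / p^1 = 1·(1−p)/p = 100.000/40.386 = 2.4761
(1−p)/p = 2.4761/1 = 2.4761  ⇒  p = 1/(1 + 2.4761) = 0.2877
Mv-172: 28.8%, Mv-174: 71.2%.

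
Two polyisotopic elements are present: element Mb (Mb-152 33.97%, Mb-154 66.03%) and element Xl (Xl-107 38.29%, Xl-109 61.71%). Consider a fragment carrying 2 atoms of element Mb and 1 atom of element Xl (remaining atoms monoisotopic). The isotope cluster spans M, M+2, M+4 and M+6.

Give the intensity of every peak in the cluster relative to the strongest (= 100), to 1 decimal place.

Element Mb pattern (n=2): 0.11539609 : 0.44860782 : 0.43599609
Element Xl pattern (n=1): 0.3829 : 0.6171
Convolve the two distributions (both contribute in 2-u steps):
  M: 0.11539609×0.3829 = 0.044185
  M+2: 0.11539609×0.6171 + 0.44860782×0.3829 = 0.242983
  M+4: 0.44860782×0.6171 + 0.43599609×0.3829 = 0.443779
  M+6: 0.43599609×0.6171 = 0.269053
Scale to base peak (0.443779) = 100: 10.0 : 54.8 : 100.0 : 60.6

10.0 : 54.8 : 100.0 : 60.6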